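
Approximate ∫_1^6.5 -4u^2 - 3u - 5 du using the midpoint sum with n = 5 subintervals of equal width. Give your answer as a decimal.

Δu = (6.5 − 1)/5 = 1.1.
Midpoints: 1.55, 2.65, 3.75, 4.85, 5.95.
f(1.55) = -19.26, f(2.65) = -41.04, f(3.75) = -72.5, f(4.85) = -113.64, f(5.95) = -164.46.
Sum = Δu · [f(1.55) + f(2.65) + f(3.75) + f(4.85) + f(5.95)].
Sum = -451.99.

-451.99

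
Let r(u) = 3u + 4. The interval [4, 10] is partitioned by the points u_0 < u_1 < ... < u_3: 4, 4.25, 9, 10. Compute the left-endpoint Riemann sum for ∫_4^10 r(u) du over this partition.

Subinterval widths: 0.25, 4.75, 1.
Left endpoints: 4, 4.25, 9.
r(4) = 16, r(4.25) = 16.75, r(9) = 31.
Sum = Σ Δu_i · r(u_i).
Sum = 114.5625.

114.5625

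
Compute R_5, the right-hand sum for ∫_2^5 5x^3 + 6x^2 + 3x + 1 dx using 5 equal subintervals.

Δx = (5 − 2)/5 = 0.6.
Right endpoints: 2.6, 3.2, 3.8, 4.4, 5.
f(2.6) = 137.24, f(3.2) = 235.88, f(3.8) = 373.4, f(4.4) = 556.28, f(5) = 791.
Sum = Δx · [f(2.6) + f(3.2) + f(3.8) + f(4.4) + f(5)].
Sum = 1256.28.

1256.28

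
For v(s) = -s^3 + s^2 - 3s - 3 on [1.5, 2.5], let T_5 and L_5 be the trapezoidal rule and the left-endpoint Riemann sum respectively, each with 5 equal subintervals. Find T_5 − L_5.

-1.125

T_5 = -13.45.
L_5 = -12.325.
T_5 − L_5 = -1.125.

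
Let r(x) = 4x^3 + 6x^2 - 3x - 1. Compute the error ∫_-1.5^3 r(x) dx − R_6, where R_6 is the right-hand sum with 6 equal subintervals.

-62.015625

Exact integral: ∫_-1.5^3 r(x) dx = 122.0625.
R_6 = 184.078125.
Error = 122.0625 − 184.078125 = -62.015625.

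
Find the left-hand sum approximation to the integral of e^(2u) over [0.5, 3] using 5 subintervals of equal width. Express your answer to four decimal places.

116.6021

Δu = (3 − 0.5)/5 = 0.5.
Left endpoints: 0.5, 1, 1.5, 2, 2.5.
f(0.5) ≈ 2.7183, f(1) ≈ 7.3891, f(1.5) ≈ 20.0855, f(2) ≈ 54.5982, f(2.5) ≈ 148.4132.
Sum = Δu · [f(0.5) + f(1) + f(1.5) + f(2) + f(2.5)].
Sum ≈ 116.6021.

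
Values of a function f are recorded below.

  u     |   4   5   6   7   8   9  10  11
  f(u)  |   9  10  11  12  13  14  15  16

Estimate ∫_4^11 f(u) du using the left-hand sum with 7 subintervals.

84

Δu = 1.
Sum = 1·[9 + 10 + 11 + 12 + 13 + 14 + 15] = 84.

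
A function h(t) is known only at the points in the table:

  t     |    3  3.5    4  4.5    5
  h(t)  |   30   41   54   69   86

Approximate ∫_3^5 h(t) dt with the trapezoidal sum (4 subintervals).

Δt = 0.5.
T_4 = (0.5/2)·[30 + 2·41 + 2·54 + 2·69 + 86] = 111.

111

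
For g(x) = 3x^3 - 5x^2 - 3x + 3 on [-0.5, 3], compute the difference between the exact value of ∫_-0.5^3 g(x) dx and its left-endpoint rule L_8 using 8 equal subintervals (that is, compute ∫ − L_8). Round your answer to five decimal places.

5.23576

Exact integral: ∫_-0.5^3 g(x) dx ≈ 12.8697917.
L_8 ≈ 7.6340332.
Error ≈ 12.8697917 − 7.6340332 ≈ 5.23576.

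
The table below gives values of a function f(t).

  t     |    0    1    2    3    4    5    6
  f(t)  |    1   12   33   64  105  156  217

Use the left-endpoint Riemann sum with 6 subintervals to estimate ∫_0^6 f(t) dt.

371

Δt = 1.
Sum = 1·[1 + 12 + 33 + 64 + 105 + 156] = 371.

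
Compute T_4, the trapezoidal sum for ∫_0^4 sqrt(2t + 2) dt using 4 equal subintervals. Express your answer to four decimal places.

Δt = (4 − 0)/4 = 1.
f(0) ≈ 1.4142, f(1) ≈ 2.0000, f(2) ≈ 2.4495, f(3) ≈ 2.8284, f(4) ≈ 3.1623.
T_4 = (Δt/2)·[f(t_0) + 2f(t_1) + 2f(t_2) + 2f(t_3) + f(t_4)].
Sum ≈ 9.5662.

9.5662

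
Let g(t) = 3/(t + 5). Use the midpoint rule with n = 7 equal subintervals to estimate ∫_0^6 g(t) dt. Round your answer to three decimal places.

2.362

Δt = (6 − 0)/7 = 6/7.
Midpoints: 3/7, 9/7, 15/7, 3, 27/7, 33/7, 39/7.
g(3/7) = 21/38, g(9/7) = 21/44, g(15/7) = 0.42, g(3) = 0.375, g(27/7) = 21/62, g(33/7) = 21/68, g(39/7) = 21/74.
Sum = Δt · [g(3/7) + g(9/7) + g(15/7) + ...].
Sum ≈ 2.362.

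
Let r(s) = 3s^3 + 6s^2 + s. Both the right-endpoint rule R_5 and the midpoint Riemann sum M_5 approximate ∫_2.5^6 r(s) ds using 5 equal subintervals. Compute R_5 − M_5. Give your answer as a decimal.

R_5 = 1645.07.
M_5 = 1352.0040625.
R_5 − M_5 = 293.0659375.

293.0659375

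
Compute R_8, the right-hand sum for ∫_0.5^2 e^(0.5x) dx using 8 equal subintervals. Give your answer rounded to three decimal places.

Δx = (2 − 0.5)/8 = 0.1875.
Right endpoints: 0.6875, 0.875, 1.0625, 1.25, 1.4375, 1.625, 1.8125, 2.
f(0.6875) ≈ 1.410, f(0.875) ≈ 1.549, f(1.0625) ≈ 1.701, f(1.25) ≈ 1.868, f(1.4375) ≈ 2.052, f(1.625) ≈ 2.254, f(1.8125) ≈ 2.475, f(2) ≈ 2.718.
Sum = Δx · [f(0.6875) + f(0.875) + f(1.0625) + ...].
Sum ≈ 3.005.

3.005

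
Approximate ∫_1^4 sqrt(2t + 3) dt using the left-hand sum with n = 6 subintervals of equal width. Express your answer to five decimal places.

Δt = (4 − 1)/6 = 0.5.
Left endpoints: 1, 1.5, 2, 2.5, 3, 3.5.
f(1) ≈ 2.23607, f(1.5) ≈ 2.44949, f(2) ≈ 2.64575, f(2.5) ≈ 2.82843, f(3) ≈ 3.00000, f(3.5) ≈ 3.16228.
Sum = Δt · [f(1) + f(1.5) + f(2) + ...].
Sum ≈ 8.16101.

8.16101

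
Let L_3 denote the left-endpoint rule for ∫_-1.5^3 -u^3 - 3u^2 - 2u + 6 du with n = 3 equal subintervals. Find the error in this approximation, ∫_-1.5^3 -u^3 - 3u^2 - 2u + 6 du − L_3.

Exact integral: ∫_-1.5^3 f(u) du = -29.109375.
L_3 = 6.75.
Error = -29.109375 − 6.75 = -35.859375.

-35.859375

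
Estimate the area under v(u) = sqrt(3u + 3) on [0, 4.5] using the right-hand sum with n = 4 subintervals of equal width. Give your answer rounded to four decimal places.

Δu = (4.5 − 0)/4 = 1.125.
Right endpoints: 1.125, 2.25, 3.375, 4.5.
v(1.125) ≈ 2.5249, v(2.25) ≈ 3.1225, v(3.375) ≈ 3.6228, v(4.5) ≈ 4.0620.
Sum = Δu · [v(1.125) + v(2.25) + v(3.375) + v(4.5)].
Sum ≈ 14.9988.

14.9988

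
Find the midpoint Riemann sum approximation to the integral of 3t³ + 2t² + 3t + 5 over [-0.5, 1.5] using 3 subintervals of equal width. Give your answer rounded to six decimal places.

Δt = (1.5 − (-0.5))/3 = 2/3.
Midpoints: -1/6, 0.5, 7/6.
f(-1/6) = 109/24, f(0.5) = 7.375, f(7/6) = 1151/72.
Sum = Δt · [f(-1/6) + f(0.5) + f(7/6)].
Sum ≈ 18.601852.

18.601852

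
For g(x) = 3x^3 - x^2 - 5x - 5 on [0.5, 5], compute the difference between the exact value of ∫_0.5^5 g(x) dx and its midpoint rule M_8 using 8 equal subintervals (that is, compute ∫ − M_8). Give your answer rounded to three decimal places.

Exact integral: ∫_0.5^5 g(x) dx = 342.703125.
M_8 ≈ 339.88513.
Error ≈ 342.703125 − 339.88513 ≈ 2.818.

2.818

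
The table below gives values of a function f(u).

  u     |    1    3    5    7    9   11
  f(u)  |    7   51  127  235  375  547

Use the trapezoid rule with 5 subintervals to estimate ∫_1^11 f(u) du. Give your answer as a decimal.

Δu = 2.
T_5 = (2/2)·[7 + 2·51 + 2·127 + 2·235 + 2·375 + 547] = 2130.

2130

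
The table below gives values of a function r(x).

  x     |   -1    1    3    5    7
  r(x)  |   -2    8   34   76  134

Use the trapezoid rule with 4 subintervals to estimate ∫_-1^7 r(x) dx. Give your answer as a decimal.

368

Δx = 2.
T_4 = (2/2)·[(-2) + 2·8 + 2·34 + 2·76 + 134] = 368.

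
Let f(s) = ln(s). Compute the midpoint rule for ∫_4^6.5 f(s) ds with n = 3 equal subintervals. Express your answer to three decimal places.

4.124

Δs = (6.5 − 4)/3 = 5/6.
Midpoints: 53/12, 5.25, 73/12.
f(53/12) ≈ 1.485, f(5.25) ≈ 1.658, f(73/12) ≈ 1.806.
Sum = Δs · [f(53/12) + f(5.25) + f(73/12)].
Sum ≈ 4.124.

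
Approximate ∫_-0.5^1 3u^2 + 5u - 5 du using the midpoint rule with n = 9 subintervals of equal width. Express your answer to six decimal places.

Δu = (1 − (-0.5))/9 = 1/6.
Midpoints: -5/12, -0.25, -1/12, 1/12, 0.25, 5/12, 7/12, 0.75, 11/12.
f(-5/12) = -6.5625, f(-0.25) = -6.0625, f(-1/12) = -259/48, f(1/12) = -4.5625, f(0.25) = -3.5625, f(5/12) = -115/48, f(7/12) = -1.0625, f(0.75) = 0.4375, f(11/12) = 101/48.
Sum = Δu · [f(-5/12) + f(-0.25) + f(-1/12) + ...].
Sum ≈ -4.510417.

-4.510417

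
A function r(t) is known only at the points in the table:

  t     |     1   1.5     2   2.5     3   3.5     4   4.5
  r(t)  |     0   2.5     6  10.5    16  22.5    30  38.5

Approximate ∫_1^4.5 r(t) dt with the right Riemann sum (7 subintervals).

63

Δt = 0.5.
Sum = 0.5·[2.5 + 6 + 10.5 + 16 + 22.5 + 30 + 38.5] = 63.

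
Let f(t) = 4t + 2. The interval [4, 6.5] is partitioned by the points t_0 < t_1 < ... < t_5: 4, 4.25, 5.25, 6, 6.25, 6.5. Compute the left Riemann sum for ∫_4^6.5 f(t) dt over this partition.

Subinterval widths: 0.25, 1, 0.75, 0.25, 0.25.
Left endpoints: 4, 4.25, 5.25, 6, 6.25.
f(4) = 18, f(4.25) = 19, f(5.25) = 23, f(6) = 26, f(6.25) = 27.
Sum = Σ Δt_i · f(t_i).
Sum = 54.

54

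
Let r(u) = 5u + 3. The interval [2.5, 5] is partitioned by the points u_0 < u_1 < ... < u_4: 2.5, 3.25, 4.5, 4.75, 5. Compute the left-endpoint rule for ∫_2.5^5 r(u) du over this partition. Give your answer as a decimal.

Subinterval widths: 0.75, 1.25, 0.25, 0.25.
Left endpoints: 2.5, 3.25, 4.5, 4.75.
r(2.5) = 15.5, r(3.25) = 19.25, r(4.5) = 25.5, r(4.75) = 26.75.
Sum = Σ Δu_i · r(u_i).
Sum = 48.75.

48.75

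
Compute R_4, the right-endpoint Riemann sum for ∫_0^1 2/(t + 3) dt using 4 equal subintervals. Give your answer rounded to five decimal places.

Δt = (1 − 0)/4 = 0.25.
Right endpoints: 0.25, 0.5, 0.75, 1.
f(0.25) = 8/13, f(0.5) = 4/7, f(0.75) = 8/15, f(1) = 0.5.
Sum = Δt · [f(0.25) + f(0.5) + f(0.75) + f(1)].
Sum ≈ 0.55504.

0.55504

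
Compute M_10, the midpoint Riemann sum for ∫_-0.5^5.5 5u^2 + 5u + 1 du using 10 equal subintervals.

357.6

Δu = (5.5 − (-0.5))/10 = 0.6.
Midpoints: -0.2, 0.4, 1, 1.6, 2.2, 2.8, 3.4, 4, 4.6, 5.2.
f(-0.2) = 0.2, f(0.4) = 3.8, f(1) = 11, f(1.6) = 21.8, f(2.2) = 36.2, f(2.8) = 54.2, f(3.4) = 75.8, f(4) = 101, f(4.6) = 129.8, f(5.2) = 162.2.
Sum = Δu · [f(-0.2) + f(0.4) + f(1) + ...].
Sum = 357.6.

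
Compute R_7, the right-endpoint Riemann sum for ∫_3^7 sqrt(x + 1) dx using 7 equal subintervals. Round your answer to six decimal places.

Δx = (7 − 3)/7 = 4/7.
Right endpoints: 25/7, 29/7, 33/7, 37/7, 41/7, 45/7, 7.
f(25/7) ≈ 2.138090, f(29/7) ≈ 2.267787, f(33/7) ≈ 2.390457, f(37/7) ≈ 2.507133, f(41/7) ≈ 2.618615, f(45/7) ≈ 2.725541, f(7) ≈ 2.828427.
Sum = Δx · [f(25/7) + f(29/7) + f(33/7) + ...].
Sum ≈ 9.986314.

9.986314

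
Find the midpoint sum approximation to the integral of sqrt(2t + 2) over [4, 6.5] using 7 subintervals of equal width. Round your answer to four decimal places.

8.8243

Δt = (6.5 − 4)/7 = 5/14.
Midpoints: 117/28, 127/28, 137/28, 5.25, 157/28, 167/28, 177/28.
f(117/28) ≈ 3.2183, f(127/28) ≈ 3.3274, f(137/28) ≈ 3.4330, f(5.25) ≈ 3.5355, f(157/28) ≈ 3.6351, f(167/28) ≈ 3.7321, f(177/28) ≈ 3.8266.
Sum = Δt · [f(117/28) + f(127/28) + f(137/28) + ...].
Sum ≈ 8.8243.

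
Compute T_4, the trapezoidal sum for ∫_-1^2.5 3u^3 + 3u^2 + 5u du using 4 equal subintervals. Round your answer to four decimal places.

Δu = (2.5 − (-1))/4 = 0.875.
f(-1) = -5, f(-0.125) = -299/512, f(0.75) = 6.703125, f(1.625) = 14807/512, f(2.5) = 78.125.
T_4 = (Δu/2)·[f(u_0) + 2f(u_1) + 2f(u_2) + 2f(u_3) + f(u_4)].
Sum ≈ 62.6514.

62.6514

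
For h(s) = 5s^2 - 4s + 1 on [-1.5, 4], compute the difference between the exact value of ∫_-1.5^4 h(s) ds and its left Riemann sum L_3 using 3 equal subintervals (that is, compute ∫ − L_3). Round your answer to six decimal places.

Exact integral: ∫_-1.5^4 h(s) ds ≈ 90.29166667.
L_3 ≈ 62.84259259.
Error ≈ 90.29166667 − 62.84259259 ≈ 27.449074.

27.449074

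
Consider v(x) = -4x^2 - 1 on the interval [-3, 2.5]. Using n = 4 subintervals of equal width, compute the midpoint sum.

Δx = (2.5 − (-3))/4 = 1.375.
Midpoints: -2.3125, -0.9375, 0.4375, 1.8125.
v(-2.3125) = -22.390625, v(-0.9375) = -4.515625, v(0.4375) = -1.765625, v(1.8125) = -14.140625.
Sum = Δx · [v(-2.3125) + v(-0.9375) + v(0.4375) + v(1.8125)].
Sum = -58.8671875.

-58.8671875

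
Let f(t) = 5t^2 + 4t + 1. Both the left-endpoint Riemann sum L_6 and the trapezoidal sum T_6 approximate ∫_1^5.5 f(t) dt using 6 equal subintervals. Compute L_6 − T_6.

-61.59375

L_6 = 279.140625.
T_6 = 340.734375.
L_6 − T_6 = -61.59375.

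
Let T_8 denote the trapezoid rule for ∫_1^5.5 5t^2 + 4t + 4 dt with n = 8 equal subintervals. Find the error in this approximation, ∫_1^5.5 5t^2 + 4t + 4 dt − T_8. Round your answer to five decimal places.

Exact integral: ∫_1^5.5 f(t) dt = 352.125.
T_8 ≈ 353.3115234.
Error ≈ 352.125 − 353.3115234 ≈ -1.18652.

-1.18652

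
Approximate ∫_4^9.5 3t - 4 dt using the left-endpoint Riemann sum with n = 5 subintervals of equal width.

80.3

Δt = (9.5 − 4)/5 = 1.1.
Left endpoints: 4, 5.1, 6.2, 7.3, 8.4.
f(4) = 8, f(5.1) = 11.3, f(6.2) = 14.6, f(7.3) = 17.9, f(8.4) = 21.2.
Sum = Δt · [f(4) + f(5.1) + f(6.2) + f(7.3) + f(8.4)].
Sum = 80.3.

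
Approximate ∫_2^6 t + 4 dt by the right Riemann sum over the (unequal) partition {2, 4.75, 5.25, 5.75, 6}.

Subinterval widths: 2.75, 0.5, 0.5, 0.25.
Right endpoints: 4.75, 5.25, 5.75, 6.
f(4.75) = 8.75, f(5.25) = 9.25, f(5.75) = 9.75, f(6) = 10.
Sum = Σ Δt_i · f(t_i).
Sum = 36.0625.

36.0625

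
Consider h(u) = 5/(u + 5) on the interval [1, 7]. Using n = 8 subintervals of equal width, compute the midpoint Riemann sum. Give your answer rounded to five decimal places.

Δu = (7 − 1)/8 = 0.75.
Midpoints: 1.375, 2.125, 2.875, 3.625, 4.375, 5.125, 5.875, 6.625.
h(1.375) = 40/51, h(2.125) = 40/57, h(2.875) = 40/63, h(3.625) = 40/69, h(4.375) = 8/15, h(5.125) = 40/81, h(5.875) = 40/87, h(6.625) = 40/93.
Sum = Δu · [h(1.375) + h(2.125) + h(2.875) + ...].
Sum ≈ 3.46330.

3.46330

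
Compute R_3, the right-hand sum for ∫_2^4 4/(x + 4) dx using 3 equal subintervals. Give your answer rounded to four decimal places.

Δx = (4 − 2)/3 = 2/3.
Right endpoints: 8/3, 10/3, 4.
f(8/3) = 0.6, f(10/3) = 6/11, f(4) = 0.5.
Sum = Δx · [f(8/3) + f(10/3) + f(4)].
Sum ≈ 1.0970.

1.0970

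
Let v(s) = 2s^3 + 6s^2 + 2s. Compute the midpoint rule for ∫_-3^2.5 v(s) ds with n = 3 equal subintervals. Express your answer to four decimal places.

54.5990

Δs = (2.5 − (-3))/3 = 11/6.
Midpoints: -25/12, -0.25, 19/12.
v(-25/12) = 3275/864, v(-0.25) = -0.15625, v(19/12) = 22591/864.
Sum = Δs · [v(-25/12) + v(-0.25) + v(19/12)].
Sum ≈ 54.5990.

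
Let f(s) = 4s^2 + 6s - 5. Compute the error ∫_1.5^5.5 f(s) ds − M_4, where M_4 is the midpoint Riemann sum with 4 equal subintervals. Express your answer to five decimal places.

1.33333

Exact integral: ∫_1.5^5.5 f(s) ds ≈ 281.3333333.
M_4 = 280.
Error ≈ 281.3333333 − 280 ≈ 1.33333.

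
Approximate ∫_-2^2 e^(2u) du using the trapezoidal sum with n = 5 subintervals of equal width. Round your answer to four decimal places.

Δu = (2 − (-2))/5 = 0.8.
f(-2) ≈ 0.0183, f(-1.2) ≈ 0.0907, f(-0.4) ≈ 0.4493, f(0.4) ≈ 2.2255, f(1.2) ≈ 11.0232, f(2) ≈ 54.5982.
T_5 = (Δu/2)·[f(u_0) + 2f(u_1) + ... + 2f(u_{4}) + f(u_5)].
Sum ≈ 32.8776.

32.8776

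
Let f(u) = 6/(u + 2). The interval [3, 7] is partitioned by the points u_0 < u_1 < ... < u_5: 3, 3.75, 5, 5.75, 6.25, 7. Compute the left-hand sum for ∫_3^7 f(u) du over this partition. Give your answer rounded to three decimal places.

3.780

Subinterval widths: 0.75, 1.25, 0.75, 0.5, 0.75.
Left endpoints: 3, 3.75, 5, 5.75, 6.25.
f(3) = 1.2, f(3.75) = 24/23, f(5) = 6/7, f(5.75) = 24/31, f(6.25) = 8/11.
Sum = Σ Δu_i · f(u_i).
Sum ≈ 3.780.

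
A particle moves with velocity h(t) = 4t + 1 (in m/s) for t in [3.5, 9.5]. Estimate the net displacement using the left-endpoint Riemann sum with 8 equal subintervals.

Δt = (9.5 − 3.5)/8 = 0.75.
Left endpoints: 3.5, 4.25, 5, 5.75, 6.5, 7.25, 8, 8.75.
h(3.5) = 15, h(4.25) = 18, h(5) = 21, h(5.75) = 24, h(6.5) = 27, h(7.25) = 30, h(8) = 33, h(8.75) = 36.
Sum = Δt · [h(3.5) + h(4.25) + h(5) + ...].
Sum = 153.

153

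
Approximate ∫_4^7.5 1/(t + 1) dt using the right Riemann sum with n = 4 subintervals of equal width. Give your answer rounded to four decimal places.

0.4963

Δt = (7.5 − 4)/4 = 0.875.
Right endpoints: 4.875, 5.75, 6.625, 7.5.
f(4.875) = 8/47, f(5.75) = 4/27, f(6.625) = 8/61, f(7.5) = 2/17.
Sum = Δt · [f(4.875) + f(5.75) + f(6.625) + f(7.5)].
Sum ≈ 0.4963.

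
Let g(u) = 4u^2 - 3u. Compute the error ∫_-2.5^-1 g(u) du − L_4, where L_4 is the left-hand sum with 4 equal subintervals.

-4.921875

Exact integral: ∫_-2.5^-1 g(u) du = 27.375.
L_4 = 32.296875.
Error = 27.375 − 32.296875 = -4.921875.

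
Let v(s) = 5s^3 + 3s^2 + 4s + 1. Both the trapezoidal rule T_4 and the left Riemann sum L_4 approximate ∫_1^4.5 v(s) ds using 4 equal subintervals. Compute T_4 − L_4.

T_4 ≈ 663.215820.
L_4 ≈ 434.676758.
T_4 − L_4 = 228.5390625.

228.5390625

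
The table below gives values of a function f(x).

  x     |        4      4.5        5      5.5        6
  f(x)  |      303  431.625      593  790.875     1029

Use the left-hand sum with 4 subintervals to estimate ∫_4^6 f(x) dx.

1059.25

Δx = 0.5.
Sum = 0.5·[303 + 431.625 + 593 + 790.875] = 1059.25.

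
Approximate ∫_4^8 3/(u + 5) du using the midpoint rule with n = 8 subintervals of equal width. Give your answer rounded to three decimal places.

1.103

Δu = (8 − 4)/8 = 0.5.
Midpoints: 4.25, 4.75, 5.25, 5.75, 6.25, 6.75, 7.25, 7.75.
f(4.25) = 12/37, f(4.75) = 4/13, f(5.25) = 12/41, f(5.75) = 12/43, f(6.25) = 4/15, f(6.75) = 12/47, f(7.25) = 12/49, f(7.75) = 4/17.
Sum = Δu · [f(4.25) + f(4.75) + f(5.25) + ...].
Sum ≈ 1.103.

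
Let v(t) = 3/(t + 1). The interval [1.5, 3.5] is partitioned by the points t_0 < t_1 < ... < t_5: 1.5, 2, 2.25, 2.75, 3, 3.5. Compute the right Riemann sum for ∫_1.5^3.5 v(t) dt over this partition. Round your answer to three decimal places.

1.652

Subinterval widths: 0.5, 0.25, 0.5, 0.25, 0.5.
Right endpoints: 2, 2.25, 2.75, 3, 3.5.
v(2) = 1, v(2.25) = 12/13, v(2.75) = 0.8, v(3) = 0.75, v(3.5) = 2/3.
Sum = Σ Δt_i · v(t_i).
Sum ≈ 1.652.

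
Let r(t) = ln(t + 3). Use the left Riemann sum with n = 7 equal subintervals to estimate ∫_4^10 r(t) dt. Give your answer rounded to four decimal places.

Δt = (10 − 4)/7 = 6/7.
Left endpoints: 4, 34/7, 40/7, 46/7, 52/7, 58/7, 64/7.
r(4) ≈ 1.9459, r(34/7) ≈ 2.0614, r(40/7) ≈ 2.1650, r(46/7) ≈ 2.2588, r(52/7) ≈ 2.3445, r(58/7) ≈ 2.4235, r(64/7) ≈ 2.4967.
Sum = Δt · [r(4) + r(34/7) + r(40/7) + ...].
Sum ≈ 13.4536.

13.4536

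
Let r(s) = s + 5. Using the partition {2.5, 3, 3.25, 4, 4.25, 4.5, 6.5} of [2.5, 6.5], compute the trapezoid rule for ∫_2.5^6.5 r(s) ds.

38

Subinterval widths: 0.5, 0.25, 0.75, 0.25, 0.25, 2.
r(2.5) = 7.5, r(3) = 8, r(3.25) = 8.25, r(4) = 9, r(4.25) = 9.25, r(4.5) = 9.5, r(6.5) = 11.5.
On each subinterval the trapezoid contributes (Δs_i/2)·[r(s_{i-1}) + r(s_i)].
Sum = 38.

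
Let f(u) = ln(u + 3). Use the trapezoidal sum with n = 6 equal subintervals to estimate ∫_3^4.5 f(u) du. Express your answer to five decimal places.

2.86104

Δu = (4.5 − 3)/6 = 0.25.
f(3) ≈ 1.79176, f(3.25) ≈ 1.83258, f(3.5) ≈ 1.87180, f(3.75) ≈ 1.90954, f(4) ≈ 1.94591, f(4.25) ≈ 1.98100, f(4.5) ≈ 2.01490.
T_6 = (Δu/2)·[f(u_0) + 2f(u_1) + ... + 2f(u_{5}) + f(u_6)].
Sum ≈ 2.86104.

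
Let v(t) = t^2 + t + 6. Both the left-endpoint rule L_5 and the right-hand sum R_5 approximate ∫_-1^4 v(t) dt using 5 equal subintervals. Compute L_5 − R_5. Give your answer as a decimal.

-20

L_5 = 50.
R_5 = 70.
L_5 − R_5 = -20.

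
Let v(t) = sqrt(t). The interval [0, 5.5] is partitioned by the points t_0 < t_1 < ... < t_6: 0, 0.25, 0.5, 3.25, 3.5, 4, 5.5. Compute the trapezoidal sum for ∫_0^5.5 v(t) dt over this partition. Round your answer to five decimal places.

Subinterval widths: 0.25, 0.25, 2.75, 0.25, 0.5, 1.5.
v(0) ≈ 0.00000, v(0.25) ≈ 0.50000, v(0.5) ≈ 0.70711, v(3.25) ≈ 1.80278, v(3.5) ≈ 1.87083, v(4) ≈ 2.00000, v(5.5) ≈ 2.34521.
On each subinterval the trapezoid contributes (Δt_i/2)·[v(t_{i-1}) + v(t_i)].
Sum ≈ 8.35029.

8.35029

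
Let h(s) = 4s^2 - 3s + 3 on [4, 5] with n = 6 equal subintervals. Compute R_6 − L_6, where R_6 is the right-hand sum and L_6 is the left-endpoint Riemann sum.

R_6 ≈ 73.60185.
L_6 ≈ 68.10185.
R_6 − L_6 = 5.5.

5.5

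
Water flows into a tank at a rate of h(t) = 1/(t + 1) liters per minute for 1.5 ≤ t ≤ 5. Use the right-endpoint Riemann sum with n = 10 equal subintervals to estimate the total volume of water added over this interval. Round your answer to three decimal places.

0.836

Δt = (5 − 1.5)/10 = 0.35.
Right endpoints: 1.85, 2.2, 2.55, 2.9, 3.25, 3.6, 3.95, 4.3, 4.65, 5.
h(1.85) = 20/57, h(2.2) = 0.3125, h(2.55) = 20/71, h(2.9) = 10/39, h(3.25) = 4/17, h(3.6) = 5/23, h(3.95) = 20/99, h(4.3) = 10/53, h(4.65) = 20/113, h(5) = 1/6.
Sum = Δt · [h(1.85) + h(2.2) + h(2.55) + ...].
Sum ≈ 0.836.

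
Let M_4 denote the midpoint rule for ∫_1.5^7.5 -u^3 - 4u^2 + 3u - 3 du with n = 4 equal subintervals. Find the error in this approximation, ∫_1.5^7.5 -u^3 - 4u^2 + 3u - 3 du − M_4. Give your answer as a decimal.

-19.6875

Exact integral: ∫_1.5^7.5 f(u) du = -1284.75.
M_4 = -1265.0625.
Error = -1284.75 − (-1265.0625) = -19.6875.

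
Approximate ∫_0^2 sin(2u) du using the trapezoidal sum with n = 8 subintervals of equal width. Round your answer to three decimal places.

0.810

Δu = (2 − 0)/8 = 0.25.
f(0) ≈ 0.000, f(0.25) ≈ 0.479, f(0.5) ≈ 0.841, f(0.75) ≈ 0.997, f(1) ≈ 0.909, f(1.25) ≈ 0.598, f(1.5) ≈ 0.141, f(1.75) ≈ -0.351, f(2) ≈ -0.757.
T_8 = (Δu/2)·[f(u_0) + 2f(u_1) + ... + 2f(u_{7}) + f(u_8)].
Sum ≈ 0.810.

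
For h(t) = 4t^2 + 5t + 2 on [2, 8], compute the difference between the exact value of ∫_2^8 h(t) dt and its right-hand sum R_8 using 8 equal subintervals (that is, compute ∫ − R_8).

-103.5

Exact integral: ∫_2^8 h(t) dt = 834.
R_8 = 937.5.
Error = 834 − 937.5 = -103.5.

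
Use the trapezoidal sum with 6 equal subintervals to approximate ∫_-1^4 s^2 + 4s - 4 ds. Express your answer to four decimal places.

Δs = (4 − (-1))/6 = 5/6.
f(-1) = -7, f(-1/6) = -167/36, f(2/3) = -8/9, f(1.5) = 4.25, f(7/3) = 97/9, f(19/6) = 673/36, f(4) = 28.
T_6 = (Δs/2)·[f(s_0) + 2f(s_1) + ... + 2f(s_{5}) + f(s_6)].
Sum ≈ 32.2454.

32.2454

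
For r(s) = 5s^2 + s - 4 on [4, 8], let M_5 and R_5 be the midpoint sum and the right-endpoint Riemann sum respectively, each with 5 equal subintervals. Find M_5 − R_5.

-100.8

M_5 = 753.6.
R_5 = 854.4.
M_5 − R_5 = -100.8.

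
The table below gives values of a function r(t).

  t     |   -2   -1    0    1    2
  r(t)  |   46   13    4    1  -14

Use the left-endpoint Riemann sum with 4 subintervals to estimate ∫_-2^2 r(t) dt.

64

Δt = 1.
Sum = 1·[46 + 13 + 4 + 1] = 64.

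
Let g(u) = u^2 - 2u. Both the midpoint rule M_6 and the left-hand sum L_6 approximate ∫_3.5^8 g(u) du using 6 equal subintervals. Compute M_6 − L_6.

15.3984375

M_6 = 104.4140625.
L_6 = 89.015625.
M_6 − L_6 = 15.3984375.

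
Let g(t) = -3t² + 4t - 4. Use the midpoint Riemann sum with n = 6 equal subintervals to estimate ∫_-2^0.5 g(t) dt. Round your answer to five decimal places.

-25.51649

Δt = (0.5 − (-2))/6 = 5/12.
Midpoints: -43/24, -1.375, -23/24, -13/24, -0.125, 7/24.
g(-43/24) = -20.796875, g(-1.375) = -15.171875, g(-23/24) = -2033/192, g(-13/24) = -7.046875, g(-0.125) = -4.546875, g(7/24) = -593/192.
Sum = Δt · [g(-43/24) + g(-1.375) + g(-23/24) + ...].
Sum ≈ -25.51649.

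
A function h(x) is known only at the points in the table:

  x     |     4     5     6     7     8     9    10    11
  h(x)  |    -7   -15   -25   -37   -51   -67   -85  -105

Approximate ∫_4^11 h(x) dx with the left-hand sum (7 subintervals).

Δx = 1.
Sum = 1·[(-7) + (-15) + (-25) + (-37) + (-51) + (-67) + (-85)] = -287.

-287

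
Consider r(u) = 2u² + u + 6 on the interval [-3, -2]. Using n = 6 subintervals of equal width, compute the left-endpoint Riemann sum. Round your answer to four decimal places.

Δu = (-2 − (-3))/6 = 1/6.
Left endpoints: -3, -17/6, -8/3, -2.5, -7/3, -13/6.
r(-3) = 21, r(-17/6) = 173/9, r(-8/3) = 158/9, r(-2.5) = 16, r(-7/3) = 131/9, r(-13/6) = 119/9.
Sum = Δu · [r(-3) + r(-17/6) + r(-8/3) + ...].
Sum ≈ 16.9259.

16.9259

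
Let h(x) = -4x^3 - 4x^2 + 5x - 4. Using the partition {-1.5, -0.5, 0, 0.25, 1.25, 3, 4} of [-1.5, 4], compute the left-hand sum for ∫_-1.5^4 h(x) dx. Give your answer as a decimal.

-168.234375

Subinterval widths: 1, 0.5, 0.25, 1, 1.75, 1.
Left endpoints: -1.5, -0.5, 0, 0.25, 1.25, 3.
h(-1.5) = -7, h(-0.5) = -7, h(0) = -4, h(0.25) = -3.0625, h(1.25) = -11.8125, h(3) = -133.
Sum = Σ Δx_i · h(x_i).
Sum = -168.234375.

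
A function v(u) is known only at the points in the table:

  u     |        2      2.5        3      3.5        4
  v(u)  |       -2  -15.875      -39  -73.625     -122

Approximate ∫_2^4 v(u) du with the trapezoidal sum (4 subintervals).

-95.25

Δu = 0.5.
T_4 = (0.5/2)·[(-2) + 2·(-15.875) + 2·(-39) + 2·(-73.625) + (-122)] = -95.25.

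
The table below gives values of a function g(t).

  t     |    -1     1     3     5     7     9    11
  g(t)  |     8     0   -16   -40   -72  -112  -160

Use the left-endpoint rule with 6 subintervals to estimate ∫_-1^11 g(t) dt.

-464

Δt = 2.
Sum = 2·[8 + 0 + (-16) + (-40) + (-72) + (-112)] = -464.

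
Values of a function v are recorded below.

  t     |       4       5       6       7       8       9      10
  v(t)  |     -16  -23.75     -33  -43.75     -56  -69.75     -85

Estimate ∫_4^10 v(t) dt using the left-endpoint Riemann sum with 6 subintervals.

-242.25

Δt = 1.
Sum = 1·[(-16) + (-23.75) + (-33) + (-43.75) + (-56) + (-69.75)] = -242.25.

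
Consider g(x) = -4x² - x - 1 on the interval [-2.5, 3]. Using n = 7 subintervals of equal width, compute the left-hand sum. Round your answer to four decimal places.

Δx = (3 − (-2.5))/7 = 11/14.
Left endpoints: -2.5, -12/7, -13/14, -1/7, 9/14, 10/7, 31/14.
g(-2.5) = -23.5, g(-12/7) = -541/49, g(-13/14) = -345/98, g(-1/7) = -46/49, g(9/14) = -323/98, g(10/7) = -519/49, g(31/14) = -2237/98.
Sum = Δx · [g(-2.5) + g(-12/7) + g(-13/14) + ...].
Sum ≈ -59.4898.

-59.4898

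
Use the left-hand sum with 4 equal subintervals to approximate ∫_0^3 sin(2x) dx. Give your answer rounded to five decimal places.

0.12081

Δx = (3 − 0)/4 = 0.75.
Left endpoints: 0, 0.75, 1.5, 2.25.
f(0) ≈ 0.00000, f(0.75) ≈ 0.99749, f(1.5) ≈ 0.14112, f(2.25) ≈ -0.97753.
Sum = Δx · [f(0) + f(0.75) + f(1.5) + f(2.25)].
Sum ≈ 0.12081.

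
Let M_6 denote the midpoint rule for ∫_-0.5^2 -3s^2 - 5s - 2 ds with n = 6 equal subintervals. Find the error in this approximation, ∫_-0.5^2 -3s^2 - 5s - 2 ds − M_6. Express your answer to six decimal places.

-0.108507

Exact integral: ∫_-0.5^2 f(s) ds = -22.5.
M_6 ≈ -22.39149306.
Error ≈ -22.5 − (-22.39149306) ≈ -0.108507.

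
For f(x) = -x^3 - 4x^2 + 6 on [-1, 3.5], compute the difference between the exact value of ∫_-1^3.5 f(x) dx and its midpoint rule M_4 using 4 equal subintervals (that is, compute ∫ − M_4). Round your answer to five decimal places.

Exact integral: ∫_-1^3.5 f(x) dx = -68.765625.
M_4 ≈ -65.0874023.
Error ≈ -68.765625 − (-65.0874023) ≈ -3.67822.

-3.67822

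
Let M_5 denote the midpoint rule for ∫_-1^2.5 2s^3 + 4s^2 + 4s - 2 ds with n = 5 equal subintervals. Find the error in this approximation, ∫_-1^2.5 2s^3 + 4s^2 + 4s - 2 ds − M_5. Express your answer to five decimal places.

1.21479

Exact integral: ∫_-1^2.5 f(s) ds ≈ 44.6979167.
M_5 = 43.483125.
Error ≈ 44.6979167 − 43.483125 ≈ 1.21479.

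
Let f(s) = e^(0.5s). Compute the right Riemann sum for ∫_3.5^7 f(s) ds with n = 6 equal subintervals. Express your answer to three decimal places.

Δs = (7 − 3.5)/6 = 7/12.
Right endpoints: 49/12, 14/3, 5.25, 35/6, 77/12, 7.
f(49/12) ≈ 7.703, f(14/3) ≈ 10.312, f(5.25) ≈ 13.805, f(35/6) ≈ 18.480, f(77/12) ≈ 24.738, f(7) ≈ 33.115.
Sum = Δs · [f(49/12) + f(14/3) + f(5.25) + ...].
Sum ≈ 63.089.

63.089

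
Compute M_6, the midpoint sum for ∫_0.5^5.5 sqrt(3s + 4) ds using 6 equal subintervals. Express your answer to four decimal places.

Δs = (5.5 − 0.5)/6 = 5/6.
Midpoints: 11/12, 1.75, 31/12, 41/12, 4.25, 61/12.
f(11/12) ≈ 2.5981, f(1.75) ≈ 3.0414, f(31/12) ≈ 3.4278, f(41/12) ≈ 3.7749, f(4.25) ≈ 4.0927, f(61/12) ≈ 4.3875.
Sum = Δs · [f(11/12) + f(1.75) + f(31/12) + ...].
Sum ≈ 17.7686.

17.7686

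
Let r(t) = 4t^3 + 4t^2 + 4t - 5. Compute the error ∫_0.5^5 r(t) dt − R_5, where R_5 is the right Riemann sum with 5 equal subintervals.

-299.9025

Exact integral: ∫_0.5^5 r(t) dt = 818.4375.
R_5 = 1118.34.
Error = 818.4375 − 1118.34 = -299.9025.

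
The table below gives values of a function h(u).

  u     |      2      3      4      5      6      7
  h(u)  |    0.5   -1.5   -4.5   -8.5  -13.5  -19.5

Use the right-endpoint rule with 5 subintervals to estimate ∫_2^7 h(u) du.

Δu = 1.
Sum = 1·[(-1.5) + (-4.5) + (-8.5) + (-13.5) + (-19.5)] = -47.5.

-47.5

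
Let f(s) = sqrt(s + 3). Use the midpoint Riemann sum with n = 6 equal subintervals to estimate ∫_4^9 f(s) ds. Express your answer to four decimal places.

Δs = (9 − 4)/6 = 5/6.
Midpoints: 53/12, 5.25, 73/12, 83/12, 7.75, 103/12.
f(53/12) ≈ 2.7234, f(5.25) ≈ 2.8723, f(73/12) ≈ 3.0139, f(83/12) ≈ 3.1491, f(7.75) ≈ 3.2787, f(103/12) ≈ 3.4034.
Sum = Δs · [f(53/12) + f(5.25) + f(73/12) + ...].
Sum ≈ 15.3673.

15.3673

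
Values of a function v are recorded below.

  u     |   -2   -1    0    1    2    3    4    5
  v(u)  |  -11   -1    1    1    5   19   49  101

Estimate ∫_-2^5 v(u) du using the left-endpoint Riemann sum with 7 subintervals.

Δu = 1.
Sum = 1·[(-11) + (-1) + 1 + 1 + 5 + 19 + 49] = 63.

63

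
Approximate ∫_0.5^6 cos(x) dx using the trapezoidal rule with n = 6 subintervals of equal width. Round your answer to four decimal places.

Δx = (6 − 0.5)/6 = 11/12.
f(0.5) ≈ 0.8776, f(17/12) ≈ 0.1535, f(7/3) ≈ -0.6908, f(3.25) ≈ -0.9941, f(25/6) ≈ -0.5190, f(61/12) ≈ 0.3625, f(6) ≈ 0.9602.
T_6 = (Δx/2)·[f(x_0) + 2f(x_1) + ... + 2f(x_{5}) + f(x_6)].
Sum ≈ -0.7049.

-0.7049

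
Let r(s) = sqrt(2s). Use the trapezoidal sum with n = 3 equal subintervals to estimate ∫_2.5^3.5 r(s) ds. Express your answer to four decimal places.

Δs = (3.5 − 2.5)/3 = 1/3.
r(2.5) ≈ 2.2361, r(17/6) ≈ 2.3805, r(19/6) ≈ 2.5166, r(3.5) ≈ 2.6458.
T_3 = (Δs/2)·[r(s_0) + 2r(s_1) + 2r(s_2) + r(s_3)].
Sum ≈ 2.4460.

2.4460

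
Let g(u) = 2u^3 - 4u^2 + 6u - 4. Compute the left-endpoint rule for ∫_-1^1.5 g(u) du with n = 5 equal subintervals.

-15

Δu = (1.5 − (-1))/5 = 0.5.
Left endpoints: -1, -0.5, 0, 0.5, 1.
g(-1) = -16, g(-0.5) = -8.25, g(0) = -4, g(0.5) = -1.75, g(1) = 0.
Sum = Δu · [g(-1) + g(-0.5) + g(0) + g(0.5) + g(1)].
Sum = -15.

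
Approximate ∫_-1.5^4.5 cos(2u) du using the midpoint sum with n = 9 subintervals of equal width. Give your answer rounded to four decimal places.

Δu = (4.5 − (-1.5))/9 = 2/3.
Midpoints: -7/6, -0.5, 1/6, 5/6, 1.5, 13/6, 17/6, 3.5, 25/6.
f(-7/6) ≈ -0.6908, f(-0.5) ≈ 0.5403, f(1/6) ≈ 0.9450, f(5/6) ≈ -0.0957, f(1.5) ≈ -0.9900, f(13/6) ≈ -0.3700, f(17/6) ≈ 0.8159, f(3.5) ≈ 0.7539, f(25/6) ≈ -0.4612.
Sum = Δu · [f(-7/6) + f(-0.5) + f(1/6) + ...].
Sum ≈ 0.2982.

0.2982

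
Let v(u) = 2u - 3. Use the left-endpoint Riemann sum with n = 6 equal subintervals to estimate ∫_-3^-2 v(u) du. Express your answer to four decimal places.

Δu = (-2 − (-3))/6 = 1/6.
Left endpoints: -3, -17/6, -8/3, -2.5, -7/3, -13/6.
v(-3) = -9, v(-17/6) = -26/3, v(-8/3) = -25/3, v(-2.5) = -8, v(-7/3) = -23/3, v(-13/6) = -22/3.
Sum = Δu · [v(-3) + v(-17/6) + v(-8/3) + ...].
Sum ≈ -8.1667.

-8.1667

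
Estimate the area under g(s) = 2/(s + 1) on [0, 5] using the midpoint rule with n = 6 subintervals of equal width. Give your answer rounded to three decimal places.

3.533

Δs = (5 − 0)/6 = 5/6.
Midpoints: 5/12, 1.25, 25/12, 35/12, 3.75, 55/12.
g(5/12) = 24/17, g(1.25) = 8/9, g(25/12) = 24/37, g(35/12) = 24/47, g(3.75) = 8/19, g(55/12) = 24/67.
Sum = Δs · [g(5/12) + g(1.25) + g(25/12) + ...].
Sum ≈ 3.533.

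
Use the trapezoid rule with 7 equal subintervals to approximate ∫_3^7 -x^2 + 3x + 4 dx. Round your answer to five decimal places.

Δx = (7 − 3)/7 = 4/7.
f(3) = 4, f(25/7) = 96/49, f(29/7) = -36/49, f(33/7) = -200/49, f(37/7) = -396/49, f(41/7) = -624/49, f(45/7) = -884/49, f(7) = -24.
T_7 = (Δx/2)·[f(x_0) + 2f(x_1) + ... + 2f(x_{6}) + f(x_7)].
Sum ≈ -29.55102.

-29.55102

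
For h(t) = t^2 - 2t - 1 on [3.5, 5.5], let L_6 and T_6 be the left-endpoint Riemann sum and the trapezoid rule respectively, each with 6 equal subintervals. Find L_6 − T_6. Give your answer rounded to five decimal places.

L_6 ≈ 18.8703704.
T_6 ≈ 21.2037037.
L_6 − T_6 ≈ -2.33333.

-2.33333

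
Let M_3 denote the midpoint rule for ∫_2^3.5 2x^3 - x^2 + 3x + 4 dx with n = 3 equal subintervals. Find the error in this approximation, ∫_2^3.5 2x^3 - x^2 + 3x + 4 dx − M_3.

0.484375

Exact integral: ∫_2^3.5 f(x) dx = 73.78125.
M_3 = 73.296875.
Error = 73.78125 − 73.296875 = 0.484375.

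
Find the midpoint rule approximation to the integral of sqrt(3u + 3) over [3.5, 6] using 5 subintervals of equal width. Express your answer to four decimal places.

10.3635

Δu = (6 − 3.5)/5 = 0.5.
Midpoints: 3.75, 4.25, 4.75, 5.25, 5.75.
f(3.75) ≈ 3.7749, f(4.25) ≈ 3.9686, f(4.75) ≈ 4.1533, f(5.25) ≈ 4.3301, f(5.75) ≈ 4.5000.
Sum = Δu · [f(3.75) + f(4.25) + f(4.75) + f(5.25) + f(5.75)].
Sum ≈ 10.3635.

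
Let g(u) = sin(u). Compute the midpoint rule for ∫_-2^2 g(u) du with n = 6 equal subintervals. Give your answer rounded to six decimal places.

0.000000

Δu = (2 − (-2))/6 = 2/3.
Midpoints: -5/3, -1, -1/3, 1/3, 1, 5/3.
g(-5/3) ≈ -0.995408, g(-1) ≈ -0.841471, g(-1/3) ≈ -0.327195, g(1/3) ≈ 0.327195, g(1) ≈ 0.841471, g(5/3) ≈ 0.995408.
Sum = Δu · [g(-5/3) + g(-1) + g(-1/3) + ...].
Sum ≈ 0.000000.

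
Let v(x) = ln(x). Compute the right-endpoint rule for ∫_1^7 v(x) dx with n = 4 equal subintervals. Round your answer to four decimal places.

8.9299

Δx = (7 − 1)/4 = 1.5.
Right endpoints: 2.5, 4, 5.5, 7.
v(2.5) ≈ 0.9163, v(4) ≈ 1.3863, v(5.5) ≈ 1.7047, v(7) ≈ 1.9459.
Sum = Δx · [v(2.5) + v(4) + v(5.5) + v(7)].
Sum ≈ 8.9299.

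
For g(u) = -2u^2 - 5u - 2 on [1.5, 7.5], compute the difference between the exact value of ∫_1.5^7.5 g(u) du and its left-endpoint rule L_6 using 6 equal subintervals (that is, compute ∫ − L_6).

-67

Exact integral: ∫_1.5^7.5 g(u) du = -426.
L_6 = -359.
Error = -426 − (-359) = -67.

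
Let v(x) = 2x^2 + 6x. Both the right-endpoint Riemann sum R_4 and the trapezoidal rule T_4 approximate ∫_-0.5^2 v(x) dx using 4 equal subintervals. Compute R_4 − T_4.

7.03125

R_4 = 24.0234375.
T_4 = 16.9921875.
R_4 − T_4 = 7.03125.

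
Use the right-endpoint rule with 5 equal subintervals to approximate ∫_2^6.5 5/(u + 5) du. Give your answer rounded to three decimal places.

2.361

Δu = (6.5 − 2)/5 = 0.9.
Right endpoints: 2.9, 3.8, 4.7, 5.6, 6.5.
f(2.9) = 50/79, f(3.8) = 25/44, f(4.7) = 50/97, f(5.6) = 25/53, f(6.5) = 10/23.
Sum = Δu · [f(2.9) + f(3.8) + f(4.7) + f(5.6) + f(6.5)].
Sum ≈ 2.361.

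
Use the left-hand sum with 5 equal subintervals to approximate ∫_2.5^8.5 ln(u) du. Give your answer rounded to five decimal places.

9.13203

Δu = (8.5 − 2.5)/5 = 1.2.
Left endpoints: 2.5, 3.7, 4.9, 6.1, 7.3.
f(2.5) ≈ 0.91629, f(3.7) ≈ 1.30833, f(4.9) ≈ 1.58924, f(6.1) ≈ 1.80829, f(7.3) ≈ 1.98787.
Sum = Δu · [f(2.5) + f(3.7) + f(4.9) + f(6.1) + f(7.3)].
Sum ≈ 9.13203.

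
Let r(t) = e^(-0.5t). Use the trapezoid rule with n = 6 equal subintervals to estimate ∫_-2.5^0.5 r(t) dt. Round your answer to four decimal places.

Δt = (0.5 − (-2.5))/6 = 0.5.
r(-2.5) ≈ 3.4903, r(-2) ≈ 2.7183, r(-1.5) ≈ 2.1170, r(-1) ≈ 1.6487, r(-0.5) ≈ 1.2840, r(0) ≈ 1.0000, r(0.5) ≈ 0.7788.
T_6 = (Δt/2)·[r(t_0) + 2r(t_1) + ... + 2r(t_{5}) + r(t_6)].
Sum ≈ 5.4513.

5.4513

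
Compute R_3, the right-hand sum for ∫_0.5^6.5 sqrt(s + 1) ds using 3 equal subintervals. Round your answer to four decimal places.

Δs = (6.5 − 0.5)/3 = 2.
Right endpoints: 2.5, 4.5, 6.5.
f(2.5) ≈ 1.8708, f(4.5) ≈ 2.3452, f(6.5) ≈ 2.7386.
Sum = Δs · [f(2.5) + f(4.5) + f(6.5)].
Sum ≈ 13.9093.

13.9093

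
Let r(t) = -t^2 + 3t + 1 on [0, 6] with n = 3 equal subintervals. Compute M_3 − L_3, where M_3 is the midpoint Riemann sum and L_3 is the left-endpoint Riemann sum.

-12

M_3 = -10.
L_3 = 2.
M_3 − L_3 = -12.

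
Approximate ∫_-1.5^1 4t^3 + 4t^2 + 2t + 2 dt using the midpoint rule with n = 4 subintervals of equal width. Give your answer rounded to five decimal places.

5.43945

Δt = (1 − (-1.5))/4 = 0.625.
Midpoints: -1.1875, -0.5625, 0.0625, 0.6875.
f(-1.1875) = -1467/1024, f(-0.5625) = 1463/1024, f(0.0625) = 2193/1024, f(0.6875) = 6723/1024.
Sum = Δt · [f(-1.1875) + f(-0.5625) + f(0.0625) + f(0.6875)].
Sum ≈ 5.43945.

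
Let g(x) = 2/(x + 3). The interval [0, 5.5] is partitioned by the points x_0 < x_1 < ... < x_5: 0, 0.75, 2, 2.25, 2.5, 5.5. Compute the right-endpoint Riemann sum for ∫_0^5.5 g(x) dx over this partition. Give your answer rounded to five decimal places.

1.79203

Subinterval widths: 0.75, 1.25, 0.25, 0.25, 3.
Right endpoints: 0.75, 2, 2.25, 2.5, 5.5.
g(0.75) = 8/15, g(2) = 0.4, g(2.25) = 8/21, g(2.5) = 4/11, g(5.5) = 4/17.
Sum = Σ Δx_i · g(x_i).
Sum ≈ 1.79203.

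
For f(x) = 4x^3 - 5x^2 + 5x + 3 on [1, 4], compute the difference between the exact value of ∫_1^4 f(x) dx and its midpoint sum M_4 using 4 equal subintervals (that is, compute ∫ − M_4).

3.515625

Exact integral: ∫_1^4 f(x) dx = 196.5.
M_4 = 192.984375.
Error = 196.5 − 192.984375 = 3.515625.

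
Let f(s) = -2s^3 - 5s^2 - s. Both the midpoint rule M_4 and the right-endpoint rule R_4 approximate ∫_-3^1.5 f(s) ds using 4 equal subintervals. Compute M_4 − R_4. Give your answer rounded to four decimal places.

18.4307

M_4 ≈ -9.043945.
R_4 ≈ -27.474609.
M_4 − R_4 ≈ 18.4307.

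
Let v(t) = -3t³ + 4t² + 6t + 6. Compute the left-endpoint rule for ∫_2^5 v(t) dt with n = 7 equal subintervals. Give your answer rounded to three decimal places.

Δt = (5 − 2)/7 = 3/7.
Left endpoints: 2, 17/7, 20/7, 23/7, 26/7, 29/7, 32/7.
v(2) = 10, v(17/7) = 409/343, v(20/7) = -4862/343, v(23/7) = -12869/343, v(26/7) = -24098/343, v(29/7) = -39035/343, v(32/7) = -58166/343.
Sum = Δt · [v(2) + v(17/7) + v(20/7) + ...].
Sum ≈ -168.918.

-168.918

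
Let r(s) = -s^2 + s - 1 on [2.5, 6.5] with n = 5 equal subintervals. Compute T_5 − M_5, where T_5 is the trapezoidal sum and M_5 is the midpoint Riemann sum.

T_5 = -72.76.
M_5 = -72.12.
T_5 − M_5 = -0.64.

-0.64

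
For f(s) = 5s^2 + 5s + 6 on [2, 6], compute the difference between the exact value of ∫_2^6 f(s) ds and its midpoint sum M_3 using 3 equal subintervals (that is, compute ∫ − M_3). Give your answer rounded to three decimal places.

2.963

Exact integral: ∫_2^6 f(s) ds ≈ 450.66667.
M_3 ≈ 447.70370.
Error ≈ 450.66667 − 447.70370 ≈ 2.963.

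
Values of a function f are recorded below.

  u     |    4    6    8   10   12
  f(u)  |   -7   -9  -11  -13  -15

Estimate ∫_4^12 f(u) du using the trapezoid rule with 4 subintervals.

-88

Δu = 2.
T_4 = (2/2)·[(-7) + 2·(-9) + 2·(-11) + 2·(-13) + (-15)] = -88.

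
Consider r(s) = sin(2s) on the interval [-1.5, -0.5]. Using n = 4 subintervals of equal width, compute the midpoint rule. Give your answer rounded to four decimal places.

Δs = (-0.5 − (-1.5))/4 = 0.25.
Midpoints: -1.375, -1.125, -0.875, -0.625.
r(-1.375) ≈ -0.3817, r(-1.125) ≈ -0.7781, r(-0.875) ≈ -0.9840, r(-0.625) ≈ -0.9490.
Sum = Δs · [r(-1.375) + r(-1.125) + r(-0.875) + r(-0.625)].
Sum ≈ -0.7732.

-0.7732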